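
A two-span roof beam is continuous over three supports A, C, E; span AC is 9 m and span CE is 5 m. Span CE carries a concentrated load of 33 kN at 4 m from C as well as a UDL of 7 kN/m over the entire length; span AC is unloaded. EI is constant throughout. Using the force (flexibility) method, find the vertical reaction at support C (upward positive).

R_C = 28.29 kN

Release continuity at C by inserting a hinge; the redundant is the internal moment M_C. The primary structure is two simply-supported spans AC and CE.
End slopes at the hinge C, treating each span as simply supported:
  span CE: point load 33 at a = 4: Pab(L + b)/(6LEI) = 26.4/EI
  span CE: UDL 7: wL³/(24EI) = 36.46/EI
  relative rotation θ_0 = (0 + 62.86)/EI = 62.86/EI
A unit hogging moment at C produces rotation L₁/(3EI) + L₂/(3EI) = 4.667/EI.
Slope continuity at C: θ_0 = M_C·4.667/EI, so M_C = 62.86/4.667 = 13.47 kN·m (hogging).
Span AC, ΣM about A with M_C applied at C: R_C^{AC}·9 = 0 + 13.47, so R_C^{AC} = 1.497 kN and R_A = 0 − 1.497 = -1.497 kN.
Span CE, ΣM about E: R_C^{CE}·5 = 120.5 + 13.47, so R_C^{CE} = 26.79 kN and R_E = 68 − 26.79 = 41.21 kN.
R_C = 1.497 + 26.79 = 28.29 kN.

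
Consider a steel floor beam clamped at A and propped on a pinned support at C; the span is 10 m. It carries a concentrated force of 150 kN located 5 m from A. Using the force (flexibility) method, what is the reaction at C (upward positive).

R_C = 46.88 kN

Take the reaction at C as the redundant and release it; the primary structure is a cantilever fixed at A.
Deflection at C on the released cantilever, summing each load's contribution:
  point load 150 at a = 5: Pa²(3L − a)/(6EI) = 15625/EI
Tip deflection under a unit load at C: L³/(3EI) = 333.3/EI.
The prop prevents deflection at C: R_C = δ_0/δ_{CC} = 15625/333.3 = 46.88 kN.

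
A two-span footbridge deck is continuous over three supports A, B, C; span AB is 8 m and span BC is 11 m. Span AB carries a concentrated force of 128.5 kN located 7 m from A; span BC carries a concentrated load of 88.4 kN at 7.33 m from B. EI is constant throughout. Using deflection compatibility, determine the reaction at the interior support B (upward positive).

R_B = 169.5 kN

Insert a hinge at B; M_B is the redundant, and each span becomes simply supported.
Discontinuity in slope at B on the released structure — sum the simple-span end rotations:
  span AB: point load 128.5 at a = 7: Pab(L + a)/(6LEI) = 281.1/EI
  span BC: point load 88.4 at a = 7.33: Pab(L + b)/(6LEI) = 528.6/EI
  relative rotation θ_0 = (281.1 + 528.6)/EI = 809.7/EI
A unit hogging moment at B produces rotation L₁/(3EI) + L₂/(3EI) = 6.333/EI.
Compatibility: M_B·(L₁+L₂)/(3EI) = θ_0, giving M_B = 127.8 kN·m (hogging).
Span AB, ΣM about A with M_B applied at B: R_B^{AB}·8 = 899.5 + 127.8, so R_B^{AB} = 128.4 kN and R_A = 128.5 − 128.4 = 0.08215 kN.
Span BC, ΣM about C: R_B^{BC}·11 = 324.4 + 127.8, so R_B^{BC} = 41.12 kN and R_C = 88.4 − 41.12 = 47.28 kN.
R_B = 128.4 + 41.12 = 169.5 kN.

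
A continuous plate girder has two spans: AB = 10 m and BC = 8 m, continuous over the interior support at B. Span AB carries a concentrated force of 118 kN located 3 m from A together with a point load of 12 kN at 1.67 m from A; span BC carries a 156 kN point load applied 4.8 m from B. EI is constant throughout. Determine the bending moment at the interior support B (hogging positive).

M_B = 188.1 kN·m

Take M_B as the redundant. Released structure: two simple spans AB and BC with a hinge at B.
End slopes at the hinge B, treating each span as simply supported:
  span AB: point load 118 at a = 3: Pab(L + a)/(6LEI) = 536.9/EI
  span AB: point load 12 at a = 1.67: Pab(L + a)/(6LEI) = 32.47/EI
  span BC: point load 156 at a = 4.8: Pab(L + b)/(6LEI) = 559.1/EI
  relative rotation θ_0 = (569.4 + 559.1)/EI = 1128/EI
A unit hogging moment at B produces rotation L₁/(3EI) + L₂/(3EI) = 6/EI.
Slope continuity at B: θ_0 = M_B·6/EI, so M_B = 1128/6 = 188.1 kN·m (hogging).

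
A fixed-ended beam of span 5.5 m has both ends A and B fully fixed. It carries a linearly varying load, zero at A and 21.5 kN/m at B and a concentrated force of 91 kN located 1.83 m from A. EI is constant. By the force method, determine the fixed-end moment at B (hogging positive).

Release both end moments; the primary structure is a simply-supported span AB with redundants M_A and M_B.
End rotations of the released simple span under the applied load (×1/EI):
  at A: triangular load, peak 21.5: 7w₀L³/(360EI) = 69.55/EI
  at B: triangular load, peak 21.5: w₀L³/(45EI) = 79.49/EI
  at A: point load 91 at a = 1.83: Pab(L + b)/(6LEI) = 169.8/EI
  at B: point load 91 at a = 1.83: Pab(L + a)/(6LEI) = 135.8/EI
  θ_A0 = 239.4/EI,  θ_B0 = 215.2/EI
Flexibility coefficients: a unit moment at one end gives L/(3EI) there and L/(6EI) at the far end, so f₁₁ = f₂₂ = 1.833/EI and f₁₂ = f₂₁ = 0.9167/EI.
Compatibility — zero rotation at each built-in end:
  1.833 M_A + 0.9167 M_B = 239.4
  0.9167 M_A + 1.833 M_B = 215.2
Solving the pair gives M_A = 95.83 kN·m and M_B = 69.49 kN·m (hogging).

M_B = 69.49 kN·m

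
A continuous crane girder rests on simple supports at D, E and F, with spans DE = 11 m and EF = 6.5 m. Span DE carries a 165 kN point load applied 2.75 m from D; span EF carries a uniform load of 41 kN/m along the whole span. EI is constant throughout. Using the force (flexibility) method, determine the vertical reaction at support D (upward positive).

R_D = 104.3 kN

Release continuity at E by inserting a hinge; the redundant is the internal moment M_E. The primary structure is two simply-supported spans DE and EF.
Discontinuity in slope at E on the released structure — sum the simple-span end rotations:
  span DE: point load 165 at a = 2.75: Pab(L + a)/(6LEI) = 779.9/EI
  span EF: UDL 41: wL³/(24EI) = 469.2/EI
  relative rotation θ_0 = (779.9 + 469.2)/EI = 1249/EI
A unit hogging moment at E produces rotation L₁/(3EI) + L₂/(3EI) = 5.833/EI.
Compatibility: M_E·(L₁+L₂)/(3EI) = θ_0, giving M_E = 214.1 kN·m (hogging).
Span DE, ΣM about D with M_E applied at E: R_E^{DE}·11 = 453.8 + 214.1, so R_E^{DE} = 60.72 kN and R_D = 165 − 60.72 = 104.3 kN.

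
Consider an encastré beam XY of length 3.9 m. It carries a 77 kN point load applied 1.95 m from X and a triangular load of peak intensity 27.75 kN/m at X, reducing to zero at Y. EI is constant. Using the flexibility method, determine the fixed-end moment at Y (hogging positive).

Take the two fixed-end moments M_X, M_Y as redundants; the released structure is the simple span XY.
End rotations of the released simple span under the applied load (×1/EI):
  at X: point load 77 at a = 1.95: Pab(L + b)/(6LEI) = 73.2/EI
  at Y: point load 77 at a = 1.95: Pab(L + a)/(6LEI) = 73.2/EI
  at X: triangular load, peak 27.75: w₀L³/(45EI) = 36.58/EI
  at Y: triangular load, peak 27.75: 7w₀L³/(360EI) = 32.01/EI
  θ_X0 = 109.8/EI,  θ_Y0 = 105.2/EI
Flexibility coefficients: a unit moment at one end gives L/(3EI) there and L/(6EI) at the far end, so f₁₁ = f₂₂ = 1.3/EI and f₁₂ = f₂₁ = 0.65/EI.
Compatibility — zero rotation at each built-in end:
  1.3 M_X + 0.65 M_Y = 109.8
  0.65 M_X + 1.3 M_Y = 105.2
Solving the pair gives M_X = 58.64 kN·m and M_Y = 51.61 kN·m (hogging).

M_Y = 51.61 kN·m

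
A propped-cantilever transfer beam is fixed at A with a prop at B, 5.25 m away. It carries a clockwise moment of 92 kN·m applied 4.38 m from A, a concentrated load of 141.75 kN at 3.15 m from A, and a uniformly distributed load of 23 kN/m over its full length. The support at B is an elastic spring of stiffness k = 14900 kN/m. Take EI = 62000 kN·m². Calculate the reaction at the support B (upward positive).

Choose R_B as the redundant. The primary structure is the cantilever fixed at A.
Deflection at B on the released cantilever, summing each load's contribution:
  clockwise couple 92 at a = 4.38: M₀a(2L − a)/(2EI) = 1233/EI
  point load 141.75 at a = 3.15: Pa²(3L − a)/(6EI) = 2954/EI
  UDL 23: wL⁴/(8EI) = 2184/EI
  δ_0 = 6371/EI
Flexibility coefficient — unit upward force at B: δ_{BB} = L³/(3EI) = 48.23/EI.
With EI = 62000 kN·m²: δ_0 = 0.10276 m and δ_{BB} = 0.000778 m/kN.
Compatibility — the spring shortens by R_B/k under the reaction it provides: δ_0 − R_B·δ_{BB} = R_B/k. With 1/k = 0.000067 m/kN, R_B = δ_0 / (δ_{BB} + 1/k) = 0.10276 / (0.000778 + 0.000067) = 121.6 kN.

R_B = 121.6 kN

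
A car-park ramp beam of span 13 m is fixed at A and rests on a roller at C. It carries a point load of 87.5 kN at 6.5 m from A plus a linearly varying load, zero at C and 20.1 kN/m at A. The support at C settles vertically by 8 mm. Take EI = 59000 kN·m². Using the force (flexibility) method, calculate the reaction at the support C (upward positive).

Take the reaction at C as the redundant and release it; the primary structure is a cantilever fixed at A.
Free-end deflection of the primary structure under the applied loading (downward +):
  point load 87.5 at a = 6.5: Pa²(3L − a)/(6EI) = 20025/EI
  triangular load, peak 20.1 at the fixed end: w₀L⁴/(30EI) = 19136/EI
  δ_0 = 39161/EI
Tip deflection under a unit load at C: L³/(3EI) = 732.3/EI.
With EI = 59000 kN·m²: δ_0 = 0.66374 m and δ_{CC} = 0.012412 m/kN.
Compatibility — the beam at C must follow the support down by 0.008 m: δ_0 − R_C·δ_{CC} = 0.008, so R_C = (0.66374 − 0.008)/0.012412 = 52.83 kN.

R_C = 52.83 kN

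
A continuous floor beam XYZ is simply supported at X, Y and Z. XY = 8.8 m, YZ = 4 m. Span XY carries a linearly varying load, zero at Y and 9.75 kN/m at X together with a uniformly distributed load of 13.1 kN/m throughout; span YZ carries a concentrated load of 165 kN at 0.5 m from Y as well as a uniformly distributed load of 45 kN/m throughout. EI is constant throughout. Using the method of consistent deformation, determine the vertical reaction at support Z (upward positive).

R_Z = 68.94 kN

Insert a hinge at Y; M_Y is the redundant, and each span becomes simply supported.
Rotations at Y on the released spans (each span's end-slope, ×1/EI):
  span XY: triangular load, peak 9.75: 7w₀L³/(360EI) = 129.2/EI
  span XY: UDL 13.1: wL³/(24EI) = 372/EI
  span YZ: point load 165 at a = 0.5: Pab(L + b)/(6LEI) = 90.23/EI
  span YZ: UDL 45: wL³/(24EI) = 120/EI
  relative rotation θ_0 = (501.2 + 210.2)/EI = 711.4/EI
A unit hogging moment at Y produces rotation L₁/(3EI) + L₂/(3EI) = 4.267/EI.
Compatibility: M_Y·(L₁+L₂)/(3EI) = θ_0, giving M_Y = 166.7 kN·m (hogging).
Span YZ, ΣM about Z: R_Y^{YZ}·4 = 937.5 + 166.7, so R_Y^{YZ} = 276.1 kN and R_Z = 345 − 276.1 = 68.94 kN.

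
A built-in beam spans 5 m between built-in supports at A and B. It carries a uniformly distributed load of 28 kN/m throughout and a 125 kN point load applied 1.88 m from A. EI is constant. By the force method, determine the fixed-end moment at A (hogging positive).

M_A = 149.8 kN·m

Take the two fixed-end moments M_A, M_B as redundants; the released structure is the simple span AB.
Simple-span end rotations at A and B under the given loads:
  at A: UDL 28: wL³/(24EI) = 145.8/EI
  at B: UDL 28: wL³/(24EI) = 145.8/EI
  at A: point load 125 at a = 1.88: Pab(L + b)/(6LEI) = 198.5/EI
  at B: point load 125 at a = 1.88: Pab(L + a)/(6LEI) = 168.1/EI
  θ_A0 = 344.3/EI,  θ_B0 = 314/EI
Flexibility coefficients: a unit moment at one end gives L/(3EI) there and L/(6EI) at the far end, so f₁₁ = f₂₂ = 1.667/EI and f₁₂ = f₂₁ = 0.8333/EI.
Compatibility — zero rotation at each built-in end:
  1.667 M_A + 0.8333 M_B = 344.3
  0.8333 M_A + 1.667 M_B = 314
Solving the pair gives M_A = 149.8 kN·m and M_B = 113.5 kN·m (hogging).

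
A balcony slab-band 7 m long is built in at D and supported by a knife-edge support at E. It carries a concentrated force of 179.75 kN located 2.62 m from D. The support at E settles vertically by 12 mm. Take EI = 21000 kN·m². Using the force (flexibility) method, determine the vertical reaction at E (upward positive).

Take the reaction at E as the redundant and release it; the primary structure is a cantilever fixed at D.
Deflection at E on the released cantilever, summing each load's contribution:
  point load 179.75 at a = 2.62: Pa²(3L − a)/(6EI) = 3780/EI
Tip deflection under a unit load at E: L³/(3EI) = 114.3/EI.
With EI = 21000 kN·m²: δ_0 = 0.17999 m and δ_{EE} = 0.005444 m/kN.
Compatibility — the beam at E must follow the support down by 0.012 m: δ_0 − R_E·δ_{EE} = 0.012, so R_E = (0.17999 − 0.012)/0.005444 = 30.86 kN.

R_E = 30.86 kN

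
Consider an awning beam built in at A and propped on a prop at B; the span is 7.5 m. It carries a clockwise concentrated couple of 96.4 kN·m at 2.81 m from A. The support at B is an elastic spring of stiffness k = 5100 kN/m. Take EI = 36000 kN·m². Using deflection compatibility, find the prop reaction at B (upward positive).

R_B = 11.18 kN

Take the reaction at B as the redundant and release it; the primary structure is a cantilever fixed at A.
Downward deflection at the released point B due to the loads:
  clockwise couple 96.4 at a = 2.81: M₀a(2L − a)/(2EI) = 1651/EI
Tip deflection under a unit load at B: L³/(3EI) = 140.6/EI.
With EI = 36000 kN·m²: δ_0 = 0.045862 m and δ_{BB} = 0.003906 m/kN.
Compatibility — the spring shortens by R_B/k under the reaction it provides: δ_0 − R_B·δ_{BB} = R_B/k. With 1/k = 0.000196 m/kN, R_B = δ_0 / (δ_{BB} + 1/k) = 0.045862 / (0.003906 + 0.000196) = 11.18 kN.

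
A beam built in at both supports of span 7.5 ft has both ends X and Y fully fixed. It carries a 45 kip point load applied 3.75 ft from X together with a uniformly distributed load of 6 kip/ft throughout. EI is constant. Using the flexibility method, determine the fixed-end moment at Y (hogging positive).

M_Y = 70.31 kip·ft

Take the two fixed-end moments M_X, M_Y as redundants; the released structure is the simple span XY.
On the primary (simply-supported) span, the end slopes from the loading are:
  at X: point load 45 at a = 3.75: Pab(L + b)/(6LEI) = 158.2/EI
  at Y: point load 45 at a = 3.75: Pab(L + a)/(6LEI) = 158.2/EI
  at X: UDL 6: wL³/(24EI) = 105.5/EI
  at Y: UDL 6: wL³/(24EI) = 105.5/EI
  θ_X0 = 263.7/EI,  θ_Y0 = 263.7/EI
Flexibility coefficients: a unit moment at one end gives L/(3EI) there and L/(6EI) at the far end, so f₁₁ = f₂₂ = 2.5/EI and f₁₂ = f₂₁ = 1.25/EI.
Compatibility — zero rotation at each built-in end:
  2.5 M_X + 1.25 M_Y = 263.7
  1.25 M_X + 2.5 M_Y = 263.7
Solving the pair gives M_X = 70.31 kip·ft and M_Y = 70.31 kip·ft (hogging).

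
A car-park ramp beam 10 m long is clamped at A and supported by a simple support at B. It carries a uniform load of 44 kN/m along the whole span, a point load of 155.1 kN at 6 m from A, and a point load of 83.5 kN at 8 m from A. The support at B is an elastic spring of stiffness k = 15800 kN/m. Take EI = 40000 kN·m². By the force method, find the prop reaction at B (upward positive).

R_B = 288.6 kN

Choose R_B as the redundant. The primary structure is the cantilever fixed at A.
Primary-structure tip deflection at B by superposition:
  UDL 44: wL⁴/(8EI) = 55000/EI
  point load 155.1 at a = 6: Pa²(3L − a)/(6EI) = 22334/EI
  point load 83.5 at a = 8: Pa²(3L − a)/(6EI) = 19595/EI
  δ_0 = 96929/EI
Flexibility coefficient — unit upward force at B: δ_{BB} = L³/(3EI) = 333.3/EI.
With EI = 40000 kN·m²: δ_0 = 2.4232 m and δ_{BB} = 0.008333 m/kN.
Compatibility — the spring shortens by R_B/k under the reaction it provides: δ_0 − R_B·δ_{BB} = R_B/k. With 1/k = 0.000063 m/kN, R_B = δ_0 / (δ_{BB} + 1/k) = 2.4232 / (0.008333 + 0.000063) = 288.6 kN.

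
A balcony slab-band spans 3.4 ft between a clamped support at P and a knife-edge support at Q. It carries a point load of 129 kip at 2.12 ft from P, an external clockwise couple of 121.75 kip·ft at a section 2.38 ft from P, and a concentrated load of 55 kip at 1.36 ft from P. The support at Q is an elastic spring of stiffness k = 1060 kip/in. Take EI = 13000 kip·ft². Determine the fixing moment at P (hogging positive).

M_P = 91.83 kip·ft

Release the roller at Q. Primary structure: cantilever fixed at P.
Deflection at Q on the released cantilever, summing each load's contribution:
  point load 129 at a = 2.12: Pa²(3L − a)/(6EI) = 780.8/EI
  clockwise couple 121.75 at a = 2.38: M₀a(2L − a)/(2EI) = 640.4/EI
  point load 55 at a = 1.36: Pa²(3L − a)/(6EI) = 149.9/EI
  δ_0 = 1571/EI
Flexibility coefficient — unit upward force at Q: δ_{QQ} = L³/(3EI) = 13.1/EI.
With EI = 13000 kip·ft²: δ_0 = 0.12085 ft and δ_{QQ} = 0.001008 ft/kip.
Compatibility — the spring shortens by R_Q/k under the reaction it provides: δ_0 − R_Q·δ_{QQ} = R_Q/k. With 1/k = 1/(1060×12) ft/kip = 0.000079 ft/kip, R_Q = δ_0 / (δ_{QQ} + 1/k) = 0.12085 / (0.001008 + 0.000079) = 111.2 kip.
Moment equilibrium about P: M_P = Σ(load moments about P) − R_Q·L = 470 − 111.2×3.4 = 91.83 kip·ft.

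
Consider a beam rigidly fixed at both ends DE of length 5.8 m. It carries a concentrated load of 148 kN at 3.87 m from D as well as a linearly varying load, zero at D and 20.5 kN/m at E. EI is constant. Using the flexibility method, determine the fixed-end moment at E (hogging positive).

M_E = 161.7 kN·m

Take the two fixed-end moments M_D, M_E as redundants; the released structure is the simple span DE.
End rotations of the released simple span under the applied load (×1/EI):
  at D: point load 148 at a = 3.87: Pab(L + b)/(6LEI) = 245.5/EI
  at E: point load 148 at a = 3.87: Pab(L + a)/(6LEI) = 307.2/EI
  at D: triangular load, peak 20.5: 7w₀L³/(360EI) = 77.77/EI
  at E: triangular load, peak 20.5: w₀L³/(45EI) = 88.88/EI
  θ_D0 = 323.3/EI,  θ_E0 = 396.1/EI
Flexibility coefficients: a unit moment at one end gives L/(3EI) there and L/(6EI) at the far end, so f₁₁ = f₂₂ = 1.933/EI and f₁₂ = f₂₁ = 0.9667/EI.
Compatibility — zero rotation at each built-in end:
  1.933 M_D + 0.9667 M_E = 323.3
  0.9667 M_D + 1.933 M_E = 396.1
Solving the pair gives M_D = 86.41 kN·m and M_E = 161.7 kN·m (hogging).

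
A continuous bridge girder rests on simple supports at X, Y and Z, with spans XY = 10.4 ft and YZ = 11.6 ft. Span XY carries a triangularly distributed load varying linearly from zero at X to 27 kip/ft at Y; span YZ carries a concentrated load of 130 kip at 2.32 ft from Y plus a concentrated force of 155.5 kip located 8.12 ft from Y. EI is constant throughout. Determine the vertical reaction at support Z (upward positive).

R_Z = 105.9 kip

Release continuity at Y by inserting a hinge; the redundant is the internal moment M_Y. The primary structure is two simply-supported spans XY and YZ.
Rotations at Y on the released spans (each span's end-slope, ×1/EI):
  span XY: triangular load, peak 27: w₀L³/(45EI) = 674.9/EI
  span YZ: point load 130 at a = 2.32: Pab(L + b)/(6LEI) = 839.7/EI
  span YZ: point load 155.5 at a = 8.12: Pab(L + b)/(6LEI) = 952/EI
  relative rotation θ_0 = (674.9 + 1792)/EI = 2467/EI
A unit hogging moment at Y produces rotation L₁/(3EI) + L₂/(3EI) = 7.333/EI.
Slope continuity at Y: θ_0 = M_Y·7.333/EI, so M_Y = 2467/7.333 = 336.4 kip·ft (hogging).
Span YZ, ΣM about Z: R_Y^{YZ}·11.6 = 1748 + 336.4, so R_Y^{YZ} = 179.6 kip and R_Z = 285.5 − 179.6 = 105.9 kip.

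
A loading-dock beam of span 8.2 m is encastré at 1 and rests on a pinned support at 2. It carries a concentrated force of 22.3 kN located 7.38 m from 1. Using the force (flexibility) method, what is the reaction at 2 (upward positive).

R_2 = 18.97 kN

Choose R_2 as the redundant. The primary structure is the cantilever fixed at 1.
Downward deflection at the released point 2 due to the loads:
  point load 22.3 at a = 7.38: Pa²(3L − a)/(6EI) = 3486/EI
Tip deflection under a unit load at 2: L³/(3EI) = 183.8/EI.
Compatibility at 2: δ_0 − R_2·δ_{22} = 0, so R_2 = 3486/183.8 = 18.97 kN.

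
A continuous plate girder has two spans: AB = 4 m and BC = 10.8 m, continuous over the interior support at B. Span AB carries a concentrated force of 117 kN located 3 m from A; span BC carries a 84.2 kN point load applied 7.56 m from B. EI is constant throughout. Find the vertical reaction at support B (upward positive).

Insert a hinge at B; M_B is the redundant, and each span becomes simply supported.
Rotations at B on the released spans (each span's end-slope, ×1/EI):
  span AB: point load 117 at a = 3: Pab(L + a)/(6LEI) = 102.4/EI
  span BC: point load 84.2 at a = 7.56: Pab(L + b)/(6LEI) = 446.9/EI
  relative rotation θ_0 = (102.4 + 446.9)/EI = 549.2/EI
A unit hogging moment at B produces rotation L₁/(3EI) + L₂/(3EI) = 4.933/EI.
Compatibility: M_B·(L₁+L₂)/(3EI) = θ_0, giving M_B = 111.3 kN·m (hogging).
Span AB, ΣM about A with M_B applied at B: R_B^{AB}·4 = 351 + 111.3, so R_B^{AB} = 115.6 kN and R_A = 117 − 115.6 = 1.417 kN.
Span BC, ΣM about C: R_B^{BC}·10.8 = 272.8 + 111.3, so R_B^{BC} = 35.57 kN and R_C = 84.2 − 35.57 = 48.63 kN.
R_B = 115.6 + 35.57 = 151.2 kN.

R_B = 151.2 kN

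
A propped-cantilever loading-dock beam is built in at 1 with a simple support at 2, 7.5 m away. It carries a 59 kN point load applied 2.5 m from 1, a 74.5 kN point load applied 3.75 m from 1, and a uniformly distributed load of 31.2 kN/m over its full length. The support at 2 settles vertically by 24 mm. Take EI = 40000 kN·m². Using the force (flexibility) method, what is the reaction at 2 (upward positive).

R_2 = 112.9 kN

Choose R_2 as the redundant. The primary structure is the cantilever fixed at 1.
Primary-structure tip deflection at 2 by superposition:
  point load 59 at a = 2.5: Pa²(3L − a)/(6EI) = 1229/EI
  point load 74.5 at a = 3.75: Pa²(3L − a)/(6EI) = 3274/EI
  UDL 31.2: wL⁴/(8EI) = 12340/EI
  δ_0 = 16843/EI
Flexibility coefficient — unit upward force at 2: δ_{22} = L³/(3EI) = 140.6/EI.
With EI = 40000 kN·m²: δ_0 = 0.42107 m and δ_{22} = 0.003516 m/kN.
Compatibility — the beam at 2 must follow the support down by 0.024 m: δ_0 − R_2·δ_{22} = 0.024, so R_2 = (0.42107 − 0.024)/0.003516 = 112.9 kN.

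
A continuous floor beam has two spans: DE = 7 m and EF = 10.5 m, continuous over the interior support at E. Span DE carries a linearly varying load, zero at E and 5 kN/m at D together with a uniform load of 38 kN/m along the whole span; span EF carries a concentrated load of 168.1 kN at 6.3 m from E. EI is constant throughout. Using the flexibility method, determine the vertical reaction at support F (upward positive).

R_F = 74.5 kN

Take M_E as the redundant. Released structure: two simple spans DE and EF with a hinge at E.
Discontinuity in slope at E on the released structure — sum the simple-span end rotations:
  span DE: triangular load, peak 5: 7w₀L³/(360EI) = 33.35/EI
  span DE: UDL 38: wL³/(24EI) = 543.1/EI
  span EF: point load 168.1 at a = 6.3: Pab(L + b)/(6LEI) = 1038/EI
  relative rotation θ_0 = (576.4 + 1038)/EI = 1614/EI
A unit hogging moment at E produces rotation L₁/(3EI) + L₂/(3EI) = 5.833/EI.
Slope continuity at E: θ_0 = M_E·5.833/EI, so M_E = 1614/5.833 = 276.7 kN·m (hogging).
Span EF, ΣM about F: R_E^{EF}·10.5 = 706 + 276.7, so R_E^{EF} = 93.6 kN and R_F = 168.1 − 93.6 = 74.5 kN.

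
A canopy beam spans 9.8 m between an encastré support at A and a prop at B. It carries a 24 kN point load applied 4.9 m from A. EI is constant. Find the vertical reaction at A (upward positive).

Choose R_B as the redundant. The primary structure is the cantilever fixed at A.
Free-end deflection of the primary structure under the applied loading (downward +):
  point load 24 at a = 4.9: Pa²(3L − a)/(6EI) = 2353/EI
Tip deflection under a unit load at B: L³/(3EI) = 313.7/EI.
The prop prevents deflection at B: R_B = δ_0/δ_{BB} = 2353/313.7 = 7.5 kN.
Vertical equilibrium: R_A = ΣP − R_B = 24 − 7.5 = 16.5 kN.

R_A = 16.5 kN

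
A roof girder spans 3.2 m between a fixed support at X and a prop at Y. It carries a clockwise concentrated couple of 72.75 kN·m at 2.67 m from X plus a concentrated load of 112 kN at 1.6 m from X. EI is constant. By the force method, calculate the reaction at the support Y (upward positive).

R_Y = 68.17 kN

Release the roller at Y. Primary structure: cantilever fixed at X.
Deflection at Y on the released cantilever, summing each load's contribution:
  clockwise couple 72.75 at a = 2.67: M₀a(2L − a)/(2EI) = 362.3/EI
  point load 112 at a = 1.6: Pa²(3L − a)/(6EI) = 382.3/EI
  δ_0 = 744.6/EI
Tip deflection under a unit load at Y: L³/(3EI) = 10.92/EI.
The prop prevents deflection at Y: R_Y = δ_0/δ_{YY} = 744.6/10.92 = 68.17 kN.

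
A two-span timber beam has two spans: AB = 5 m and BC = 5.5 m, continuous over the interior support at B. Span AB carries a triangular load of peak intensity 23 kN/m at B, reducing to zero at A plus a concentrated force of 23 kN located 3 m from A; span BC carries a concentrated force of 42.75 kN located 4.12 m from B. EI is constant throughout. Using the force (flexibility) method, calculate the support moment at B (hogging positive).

M_B = 43.25 kN·m

Release continuity at B by inserting a hinge; the redundant is the internal moment M_B. The primary structure is two simply-supported spans AB and BC.
End slopes at the hinge B, treating each span as simply supported:
  span AB: triangular load, peak 23: w₀L³/(45EI) = 63.89/EI
  span AB: point load 23 at a = 3: Pab(L + a)/(6LEI) = 36.8/EI
  span BC: point load 42.75 at a = 4.12: Pab(L + b)/(6LEI) = 50.67/EI
  relative rotation θ_0 = (100.7 + 50.67)/EI = 151.4/EI
A unit hogging moment at B produces rotation L₁/(3EI) + L₂/(3EI) = 3.5/EI.
Slope continuity at B: θ_0 = M_B·3.5/EI, so M_B = 151.4/3.5 = 43.25 kN·m (hogging).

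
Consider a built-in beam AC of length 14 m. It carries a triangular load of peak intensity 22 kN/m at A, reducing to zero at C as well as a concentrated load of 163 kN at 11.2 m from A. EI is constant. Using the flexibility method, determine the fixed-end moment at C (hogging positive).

Release both end moments; the primary structure is a simply-supported span AC with redundants M_A and M_C.
Simple-span end rotations at A and C under the given loads:
  at A: triangular load, peak 22: w₀L³/(45EI) = 1342/EI
  at C: triangular load, peak 22: 7w₀L³/(360EI) = 1174/EI
  at A: point load 163 at a = 11.2: Pab(L + b)/(6LEI) = 1022/EI
  at C: point load 163 at a = 11.2: Pab(L + a)/(6LEI) = 1534/EI
  θ_A0 = 2364/EI,  θ_C0 = 2707/EI
Flexibility coefficients: a unit moment at one end gives L/(3EI) there and L/(6EI) at the far end, so f₁₁ = f₂₂ = 4.667/EI and f₁₂ = f₂₁ = 2.333/EI.
Compatibility — zero rotation at each built-in end:
  4.667 M_A + 2.333 M_C = 2364
  2.333 M_A + 4.667 M_C = 2707
Solving the pair gives M_A = 288.6 kN·m and M_C = 435.8 kN·m (hogging).

M_C = 435.8 kN·m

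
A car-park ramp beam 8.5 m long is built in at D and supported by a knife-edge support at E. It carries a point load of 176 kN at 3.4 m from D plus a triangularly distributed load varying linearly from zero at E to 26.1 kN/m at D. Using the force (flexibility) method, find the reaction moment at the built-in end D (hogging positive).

Remove the prop at E; the released (primary) structure is a cantilever built in at D.
Free-end deflection of the primary structure under the applied loading (downward +):
  point load 176 at a = 3.4: Pa²(3L − a)/(6EI) = 7494/EI
  triangular load, peak 26.1 at the fixed end: w₀L⁴/(30EI) = 4541/EI
  δ_0 = 12035/EI
Tip deflection under a unit load at E: L³/(3EI) = 204.7/EI.
The prop prevents deflection at E: R_E = δ_0/δ_{EE} = 12035/204.7 = 58.79 kN.
Moment equilibrium about D: M_D = Σ(load moments about D) − R_E·L = 912.7 − 58.79×8.5 = 412.9 kN·m.

M_D = 412.9 kN·m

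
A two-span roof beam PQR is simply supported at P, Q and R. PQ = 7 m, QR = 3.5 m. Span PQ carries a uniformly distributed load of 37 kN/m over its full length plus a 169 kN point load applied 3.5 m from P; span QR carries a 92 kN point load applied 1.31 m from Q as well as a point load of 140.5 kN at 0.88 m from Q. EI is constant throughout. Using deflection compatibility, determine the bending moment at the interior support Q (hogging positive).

M_Q = 346.4 kN·m

Take M_Q as the redundant. Released structure: two simple spans PQ and QR with a hinge at Q.
End slopes at the hinge Q, treating each span as simply supported:
  span PQ: UDL 37: wL³/(24EI) = 528.8/EI
  span PQ: point load 169 at a = 3.5: Pab(L + a)/(6LEI) = 517.6/EI
  span QR: point load 92 at a = 1.31: Pab(L + b)/(6LEI) = 71.51/EI
  span QR: point load 140.5 at a = 0.88: Pab(L + b)/(6LEI) = 94.4/EI
  relative rotation θ_0 = (1046 + 165.9)/EI = 1212/EI
A unit hogging moment at Q produces rotation L₁/(3EI) + L₂/(3EI) = 3.5/EI.
Compatibility: M_Q·(L₁+L₂)/(3EI) = θ_0, giving M_Q = 346.4 kN·m (hogging).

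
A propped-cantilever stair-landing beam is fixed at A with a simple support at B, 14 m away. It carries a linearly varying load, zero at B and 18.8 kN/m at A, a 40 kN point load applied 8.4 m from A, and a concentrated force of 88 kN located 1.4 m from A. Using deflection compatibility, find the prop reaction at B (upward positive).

Take the reaction at B as the redundant and release it; the primary structure is a cantilever fixed at A.
Free-end deflection of the primary structure under the applied loading (downward +):
  triangular load, peak 18.8 at the fixed end: w₀L⁴/(30EI) = 24074/EI
  point load 40 at a = 8.4: Pa²(3L − a)/(6EI) = 15805/EI
  point load 88 at a = 1.4: Pa²(3L − a)/(6EI) = 1167/EI
  δ_0 = 41047/EI
Flexibility coefficient — unit upward force at B: δ_{BB} = L³/(3EI) = 914.7/EI.
The prop prevents deflection at B: R_B = δ_0/δ_{BB} = 41047/914.7 = 44.88 kN.

R_B = 44.88 kN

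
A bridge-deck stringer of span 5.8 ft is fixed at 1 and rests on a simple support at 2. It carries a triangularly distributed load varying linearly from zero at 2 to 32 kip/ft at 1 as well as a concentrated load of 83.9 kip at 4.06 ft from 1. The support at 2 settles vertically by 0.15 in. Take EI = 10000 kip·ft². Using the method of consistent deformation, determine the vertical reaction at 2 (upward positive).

Take the reaction at 2 as the redundant and release it; the primary structure is a cantilever fixed at 1.
Primary-structure tip deflection at 2 by superposition:
  triangular load, peak 32 at the fixed end: w₀L⁴/(30EI) = 1207/EI
  point load 83.9 at a = 4.06: Pa²(3L − a)/(6EI) = 3075/EI
  δ_0 = 4282/EI
Tip deflection under a unit load at 2: L³/(3EI) = 65.04/EI.
With EI = 10000 kip·ft²: δ_0 = 0.42819 ft and δ_{22} = 0.006504 ft/kip.
Compatibility — the beam at 2 must follow the support down by 0.0125 ft: δ_0 − R_2·δ_{22} = 0.0125, so R_2 = (0.42819 − 0.0125)/0.006504 = 63.92 kip.

R_2 = 63.92 kip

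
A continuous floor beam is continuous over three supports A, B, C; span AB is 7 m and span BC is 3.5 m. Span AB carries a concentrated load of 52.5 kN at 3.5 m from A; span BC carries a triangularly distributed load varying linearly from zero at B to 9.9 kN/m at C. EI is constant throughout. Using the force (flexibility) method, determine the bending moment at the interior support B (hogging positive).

Take M_B as the redundant. Released structure: two simple spans AB and BC with a hinge at B.
Rotations at B on the released spans (each span's end-slope, ×1/EI):
  span AB: point load 52.5 at a = 3.5: Pab(L + a)/(6LEI) = 160.8/EI
  span BC: triangular load, peak 9.9: 7w₀L³/(360EI) = 8.253/EI
  relative rotation θ_0 = (160.8 + 8.253)/EI = 169/EI
A unit hogging moment at B produces rotation L₁/(3EI) + L₂/(3EI) = 3.5/EI.
Compatibility: M_B·(L₁+L₂)/(3EI) = θ_0, giving M_B = 48.3 kN·m (hogging).

M_B = 48.3 kN·m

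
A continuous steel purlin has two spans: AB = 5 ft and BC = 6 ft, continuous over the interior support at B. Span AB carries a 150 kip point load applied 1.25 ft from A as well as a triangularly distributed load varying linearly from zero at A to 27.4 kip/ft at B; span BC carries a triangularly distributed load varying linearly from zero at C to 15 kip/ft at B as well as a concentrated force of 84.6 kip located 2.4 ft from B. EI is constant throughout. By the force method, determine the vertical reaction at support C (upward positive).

Release continuity at B by inserting a hinge; the redundant is the internal moment M_B. The primary structure is two simply-supported spans AB and BC.
Rotations at B on the released spans (each span's end-slope, ×1/EI):
  span AB: point load 150 at a = 1.25: Pab(L + a)/(6LEI) = 146.5/EI
  span AB: triangular load, peak 27.4: w₀L³/(45EI) = 76.11/EI
  span BC: triangular load, peak 15: w₀L³/(45EI) = 72/EI
  span BC: point load 84.6 at a = 2.4: Pab(L + b)/(6LEI) = 194.9/EI
  relative rotation θ_0 = (222.6 + 266.9)/EI = 489.5/EI
A unit hogging moment at B produces rotation L₁/(3EI) + L₂/(3EI) = 3.667/EI.
Slope continuity at B: θ_0 = M_B·3.667/EI, so M_B = 489.5/3.667 = 133.5 kip·ft (hogging).
Span BC, ΣM about C: R_B^{BC}·6 = 484.6 + 133.5, so R_B^{BC} = 103 kip and R_C = 129.6 − 103 = 26.59 kip.

R_C = 26.59 kip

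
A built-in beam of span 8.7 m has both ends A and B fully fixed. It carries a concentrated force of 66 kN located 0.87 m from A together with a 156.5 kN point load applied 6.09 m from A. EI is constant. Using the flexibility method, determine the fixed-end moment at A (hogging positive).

Release both end moments; the primary structure is a simply-supported span AB with redundants M_A and M_B.
End rotations of the released simple span under the applied load (×1/EI):
  at A: point load 66 at a = 0.87: Pab(L + b)/(6LEI) = 142.4/EI
  at B: point load 66 at a = 0.87: Pab(L + a)/(6LEI) = 82.43/EI
  at A: point load 156.5 at a = 6.09: Pab(L + b)/(6LEI) = 539/EI
  at B: point load 156.5 at a = 6.09: Pab(L + a)/(6LEI) = 704.8/EI
  θ_A0 = 681.3/EI,  θ_B0 = 787.2/EI
Flexibility coefficients: a unit moment at one end gives L/(3EI) there and L/(6EI) at the far end, so f₁₁ = f₂₂ = 2.9/EI and f₁₂ = f₂₁ = 1.45/EI.
Compatibility — zero rotation at each built-in end:
  2.9 M_A + 1.45 M_B = 681.3
  1.45 M_A + 2.9 M_B = 787.2
Solving the pair gives M_A = 132.3 kN·m and M_B = 205.3 kN·m (hogging).

M_A = 132.3 kN·m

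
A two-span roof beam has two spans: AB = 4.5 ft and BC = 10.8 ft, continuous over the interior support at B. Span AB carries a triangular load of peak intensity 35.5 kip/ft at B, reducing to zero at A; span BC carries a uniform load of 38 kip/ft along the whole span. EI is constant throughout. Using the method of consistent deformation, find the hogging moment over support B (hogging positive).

M_B = 405.2 kip·ft

Take M_B as the redundant. Released structure: two simple spans AB and BC with a hinge at B.
Rotations at B on the released spans (each span's end-slope, ×1/EI):
  span AB: triangular load, peak 35.5: w₀L³/(45EI) = 71.89/EI
  span BC: UDL 38: wL³/(24EI) = 1995/EI
  relative rotation θ_0 = (71.89 + 1995)/EI = 2066/EI
A unit hogging moment at B produces rotation L₁/(3EI) + L₂/(3EI) = 5.1/EI.
Compatibility: M_B·(L₁+L₂)/(3EI) = θ_0, giving M_B = 405.2 kip·ft (hogging).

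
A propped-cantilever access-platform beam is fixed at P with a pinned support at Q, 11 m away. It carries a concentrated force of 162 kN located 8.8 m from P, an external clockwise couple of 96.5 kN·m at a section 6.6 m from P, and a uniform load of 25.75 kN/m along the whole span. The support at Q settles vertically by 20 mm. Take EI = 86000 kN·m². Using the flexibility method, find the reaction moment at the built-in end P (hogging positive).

M_P = 578.1 kN·m

Remove the prop at Q; the released (primary) structure is a cantilever built in at P.
Free-end deflection of the primary structure under the applied loading (downward +):
  point load 162 at a = 8.8: Pa²(3L − a)/(6EI) = 50599/EI
  clockwise couple 96.5 at a = 6.6: M₀a(2L − a)/(2EI) = 4904/EI
  UDL 25.75: wL⁴/(8EI) = 47126/EI
  δ_0 = 102629/EI
Tip deflection under a unit load at Q: L³/(3EI) = 443.7/EI.
With EI = 86000 kN·m²: δ_0 = 1.1934 m and δ_{QQ} = 0.005159 m/kN.
Compatibility — the beam at Q must follow the support down by 0.02 m: δ_0 − R_Q·δ_{QQ} = 0.02, so R_Q = (1.1934 − 0.02)/0.005159 = 227.4 kN.
Moment equilibrium about P: M_P = Σ(load moments about P) − R_Q·L = 3080 − 227.4×11 = 578.1 kN·m.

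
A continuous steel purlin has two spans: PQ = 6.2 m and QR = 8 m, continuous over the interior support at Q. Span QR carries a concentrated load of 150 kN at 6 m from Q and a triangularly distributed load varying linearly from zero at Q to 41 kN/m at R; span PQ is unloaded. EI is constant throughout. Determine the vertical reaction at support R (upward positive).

Insert a hinge at Q; M_Q is the redundant, and each span becomes simply supported.
Discontinuity in slope at Q on the released structure — sum the simple-span end rotations:
  span QR: point load 150 at a = 6: Pab(L + b)/(6LEI) = 375/EI
  span QR: triangular load, peak 41: 7w₀L³/(360EI) = 408.2/EI
  relative rotation θ_0 = (0 + 783.2)/EI = 783.2/EI
A unit hogging moment at Q produces rotation L₁/(3EI) + L₂/(3EI) = 4.733/EI.
Slope continuity at Q: θ_0 = M_Q·4.733/EI, so M_Q = 783.2/4.733 = 165.5 kN·m (hogging).
Span QR, ΣM about R: R_Q^{QR}·8 = 737.3 + 165.5, so R_Q^{QR} = 112.8 kN and R_R = 314 − 112.8 = 201.2 kN.

R_R = 201.2 kN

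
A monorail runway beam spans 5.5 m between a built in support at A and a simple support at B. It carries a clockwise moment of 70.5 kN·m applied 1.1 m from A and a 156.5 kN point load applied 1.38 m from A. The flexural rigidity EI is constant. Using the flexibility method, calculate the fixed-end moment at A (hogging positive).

M_A = 173.9 kN·m

Release the roller at B. Primary structure: cantilever fixed at A.
Downward deflection at the released point B due to the loads:
  clockwise couple 70.5 at a = 1.1: M₀a(2L − a)/(2EI) = 383.9/EI
  point load 156.5 at a = 1.38: Pa²(3L − a)/(6EI) = 751.1/EI
  δ_0 = 1135/EI
Tip deflection under a unit load at B: L³/(3EI) = 55.46/EI.
Compatibility at B: δ_0 − R_B·δ_{BB} = 0, so R_B = 1135/55.46 = 20.46 kN.
Moment equilibrium about A: M_A = Σ(load moments about A) − R_B·L = 286.5 − 20.46×5.5 = 173.9 kN·m.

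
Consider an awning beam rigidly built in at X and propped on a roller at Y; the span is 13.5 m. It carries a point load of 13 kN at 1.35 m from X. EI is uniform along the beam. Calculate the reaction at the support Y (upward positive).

R_Y = 0.1885 kN

Release the roller at Y. Primary structure: cantilever fixed at X.
Deflection at Y on the released cantilever, summing each load's contribution:
  point load 13 at a = 1.35: Pa²(3L − a)/(6EI) = 154.6/EI
Tip deflection under a unit load at Y: L³/(3EI) = 820.1/EI.
The prop prevents deflection at Y: R_Y = δ_0/δ_{YY} = 154.6/820.1 = 0.1885 kN.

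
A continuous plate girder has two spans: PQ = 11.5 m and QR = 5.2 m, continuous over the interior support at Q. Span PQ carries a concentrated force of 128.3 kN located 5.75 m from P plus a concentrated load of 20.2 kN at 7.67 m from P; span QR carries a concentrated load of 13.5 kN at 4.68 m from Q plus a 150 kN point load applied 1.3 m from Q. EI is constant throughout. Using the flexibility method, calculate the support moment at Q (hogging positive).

Insert a hinge at Q; M_Q is the redundant, and each span becomes simply supported.
Rotations at Q on the released spans (each span's end-slope, ×1/EI):
  span PQ: point load 128.3 at a = 5.75: Pab(L + a)/(6LEI) = 1060/EI
  span PQ: point load 20.2 at a = 7.67: Pab(L + a)/(6LEI) = 164.9/EI
  span QR: point load 13.5 at a = 4.68: Pab(L + b)/(6LEI) = 6.023/EI
  span QR: point load 150 at a = 1.3: Pab(L + b)/(6LEI) = 221.8/EI
  relative rotation θ_0 = (1225 + 227.8)/EI = 1453/EI
A unit hogging moment at Q produces rotation L₁/(3EI) + L₂/(3EI) = 5.567/EI.
Compatibility: M_Q·(L₁+L₂)/(3EI) = θ_0, giving M_Q = 261 kN·m (hogging).

M_Q = 261 kN·m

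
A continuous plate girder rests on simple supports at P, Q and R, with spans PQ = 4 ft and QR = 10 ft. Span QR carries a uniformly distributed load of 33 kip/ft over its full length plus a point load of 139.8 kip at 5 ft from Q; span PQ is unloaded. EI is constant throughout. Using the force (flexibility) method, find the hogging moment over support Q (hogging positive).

M_Q = 481.9 kip·ft

Release continuity at Q by inserting a hinge; the redundant is the internal moment M_Q. The primary structure is two simply-supported spans PQ and QR.
End slopes at the hinge Q, treating each span as simply supported:
  span QR: UDL 33: wL³/(24EI) = 1375/EI
  span QR: point load 139.8 at a = 5: Pab(L + b)/(6LEI) = 873.8/EI
  relative rotation θ_0 = (0 + 2249)/EI = 2249/EI
A unit hogging moment at Q produces rotation L₁/(3EI) + L₂/(3EI) = 4.667/EI.
Compatibility: M_Q·(L₁+L₂)/(3EI) = θ_0, giving M_Q = 481.9 kip·ft (hogging).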